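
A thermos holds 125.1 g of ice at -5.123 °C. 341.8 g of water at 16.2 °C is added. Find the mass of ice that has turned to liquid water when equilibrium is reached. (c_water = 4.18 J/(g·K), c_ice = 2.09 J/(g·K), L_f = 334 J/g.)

m_melted ≈ 65.3 g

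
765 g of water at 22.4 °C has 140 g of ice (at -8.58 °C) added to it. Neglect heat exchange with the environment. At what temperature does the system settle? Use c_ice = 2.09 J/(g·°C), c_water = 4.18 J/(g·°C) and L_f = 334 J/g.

T_f ≈ 5.9 °C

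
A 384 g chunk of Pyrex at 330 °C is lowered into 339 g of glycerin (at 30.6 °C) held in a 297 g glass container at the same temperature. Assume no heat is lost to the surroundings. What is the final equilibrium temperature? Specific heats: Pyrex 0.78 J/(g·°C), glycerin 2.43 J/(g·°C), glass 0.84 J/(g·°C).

Taking heat into each body as positive, Σ m c ΔT = 0:
384×0.78×(T − 330) + 339×2.43×(T − 30.6) + 297×0.84×(T − 30.6) = 0
(299.52 + 823.77 + 249.48) T = 299.52×330 + 823.77×30.6 + 249.48×30.6
T = 131683/1372.8 ≈ 95.93 °C

T_f ≈ 95.9 °C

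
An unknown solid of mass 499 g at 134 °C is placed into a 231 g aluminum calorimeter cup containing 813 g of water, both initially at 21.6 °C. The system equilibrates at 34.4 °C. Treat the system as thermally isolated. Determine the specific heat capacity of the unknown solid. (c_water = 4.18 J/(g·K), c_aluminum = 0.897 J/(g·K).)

Heat gained plus heat lost sum to zero:
499×c×(34.4 − 134) + 813×4.18×(34.4 − 21.6) + 231×0.897×(34.4 − 21.6) = 0
-49700 c = -46151
c = -46151/-49700 ≈ 0.9286 J/(g·K)

c ≈ 0.929 J/(g·K)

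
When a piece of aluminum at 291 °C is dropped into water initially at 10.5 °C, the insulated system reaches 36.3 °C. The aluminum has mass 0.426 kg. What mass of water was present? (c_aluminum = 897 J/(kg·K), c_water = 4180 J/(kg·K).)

Heat lost by the aluminum = heat gained by the water:
0.426·897·(291 − 36.3) = m·4180·(36.3 − 10.5)
107844 m = 97326  ⇒  m ≈ 0.9025 kg

m ≈ 0.902 kg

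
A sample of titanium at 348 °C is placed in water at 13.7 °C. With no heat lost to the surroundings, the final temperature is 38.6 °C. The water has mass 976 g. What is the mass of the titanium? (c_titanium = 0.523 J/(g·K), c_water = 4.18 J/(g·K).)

m ≈ 628 g

Heat gained plus heat lost sum to zero:
m×0.523×(38.6 − 348) + 976×4.18×(38.6 − 13.7) = 0
-161.82 m = -101584
m = -101584/-161.82 ≈ 627.8 g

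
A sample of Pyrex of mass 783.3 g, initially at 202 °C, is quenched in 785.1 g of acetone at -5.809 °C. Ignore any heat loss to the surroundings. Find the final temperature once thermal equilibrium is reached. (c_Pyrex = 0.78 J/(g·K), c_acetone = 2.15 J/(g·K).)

T_f ≈ 49.4 °C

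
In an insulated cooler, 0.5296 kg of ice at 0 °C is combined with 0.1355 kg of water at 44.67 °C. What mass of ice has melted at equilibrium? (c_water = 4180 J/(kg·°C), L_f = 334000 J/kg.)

m_melted ≈ 0.0758 kg

Water can give up m c ΔT = 0.1355·4180·44.67 = 25301 J before reaching 0 °C.
Melting all 0.5296 kg of ice would need 0.5296·334000 = 176886 J.
25301 J < 176886 J, so only part of the ice melts and the system sits at 0 °C.
Mass melted = 25301/334000 ≈ 0.07575 kg.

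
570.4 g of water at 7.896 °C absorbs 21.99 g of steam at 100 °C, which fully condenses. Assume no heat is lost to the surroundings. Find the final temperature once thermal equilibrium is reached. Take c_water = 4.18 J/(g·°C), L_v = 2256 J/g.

Setting the total heat transfer to zero:
steam→water at 100 °C releases m L_v = 21.99·2256 = 49609
  condensate cools 100→T: 21.99·4.18·(T − 100) = 91.92(T − 100)
  original water: 2384.3(T − 7.896)
2476.2 T = 49609 + 9191.8 + 18826 = 77627
T ≈ 31.35 °C, under the boiling point, so the assumption holds.

T_f ≈ 31.3 °C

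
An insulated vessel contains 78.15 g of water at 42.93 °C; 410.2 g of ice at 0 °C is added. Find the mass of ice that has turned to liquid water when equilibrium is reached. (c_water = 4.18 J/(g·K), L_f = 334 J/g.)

m_melted ≈ 42 g

Water can give up m c ΔT = 78.15×4.18×42.93 = 14024 J before reaching 0 °C.
Melting all 410.2 g of ice would need 410.2×334 = 137007 J.
14024 J < 137007 J, so only part of the ice melts and the system sits at 0 °C.
m_melted×334 = 14024  ⇒  m_melted ≈ 41.99 g.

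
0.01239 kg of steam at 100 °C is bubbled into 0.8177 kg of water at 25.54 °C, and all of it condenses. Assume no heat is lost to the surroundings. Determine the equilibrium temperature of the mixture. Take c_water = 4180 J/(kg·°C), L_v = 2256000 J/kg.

Energy conservation, ΣQ = 0:
condense steam: −0.01239×2256000 = −27952
  condensate cools 100→T: 0.01239×4180×(T − 100) = 51.79(T − 100)
  original water: 3418(T − 25.54)
3469.8 T = 27952 + 5179 + 87295 = 120426
T ≈ 34.71 °C (< 100 °C, so full condensation is consistent).

T_f ≈ 34.7 °C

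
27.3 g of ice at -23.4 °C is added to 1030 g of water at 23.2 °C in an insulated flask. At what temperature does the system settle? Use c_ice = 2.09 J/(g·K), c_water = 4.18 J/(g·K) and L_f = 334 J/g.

T_f ≈ 20.2 °C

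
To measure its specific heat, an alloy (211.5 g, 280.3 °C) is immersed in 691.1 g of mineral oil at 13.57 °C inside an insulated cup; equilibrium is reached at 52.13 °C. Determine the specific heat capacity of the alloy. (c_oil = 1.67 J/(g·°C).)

Let T be the final temperature. ΣQ_i = 0:
211.5·c·(52.13 − 280.3) + 691.1·1.67·(52.13 − 13.57) = 0
-48258 c = -44504
c = -44504/-48258 ≈ 0.9222 J/(g·°C)

c ≈ 0.922 J/(g·°C)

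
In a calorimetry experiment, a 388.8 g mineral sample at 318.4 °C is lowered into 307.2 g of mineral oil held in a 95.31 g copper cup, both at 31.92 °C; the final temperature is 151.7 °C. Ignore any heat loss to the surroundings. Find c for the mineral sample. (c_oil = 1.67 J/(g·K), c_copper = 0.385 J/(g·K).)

c ≈ 1.02 J/(g·K)

Conservation of energy gives ΣQ = 0:
388.8×c×(151.7 − 318.4) + 307.2×1.67×(151.7 − 31.92) + 95.31×0.385×(151.7 − 31.92) = 0
-64813 c = -65845
c = -65845/-64813 ≈ 1.016 J/(g·K)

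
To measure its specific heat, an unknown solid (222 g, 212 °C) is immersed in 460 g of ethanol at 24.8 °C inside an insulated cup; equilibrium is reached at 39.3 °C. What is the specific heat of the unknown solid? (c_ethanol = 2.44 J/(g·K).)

c ≈ 0.424 J/(g·K)

Heat lost by the unknown solid = heat gained by the ethanol:
222·c·(212 − 39.3) = 460·2.44·(39.3 − 24.8)
38339 c = 16275  ⇒  c ≈ 0.4245 J/(g·K)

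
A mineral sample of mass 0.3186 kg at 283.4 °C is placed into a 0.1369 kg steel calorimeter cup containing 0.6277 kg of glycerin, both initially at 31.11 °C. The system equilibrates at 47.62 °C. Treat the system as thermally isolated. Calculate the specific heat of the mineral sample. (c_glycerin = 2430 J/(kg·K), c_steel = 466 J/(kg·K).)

c ≈ 349 J/(kg·K)

Taking heat into each body as positive, Σ m c ΔT = 0:
0.3186·c·(47.62 − 283.4) + 0.6277·2430·(47.62 − 31.11) + 0.1369·466·(47.62 − 31.11) = 0
-75.12 c = -26236
c = -26236/-75.12 ≈ 349.3 J/(kg·K)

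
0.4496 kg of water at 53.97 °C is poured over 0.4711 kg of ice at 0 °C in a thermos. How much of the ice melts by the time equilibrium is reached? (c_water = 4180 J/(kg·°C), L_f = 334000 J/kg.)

Heat available from the water dropping to 0 °C: 0.4496×4180×53.97 = 101427 J.
Fully melting the ice requires m_ice L_f = 0.4711×334000 = 157347 J.
101427 J < 157347 J, so only part of the ice melts and the system sits at 0 °C.
Mass melted = 101427/334000 ≈ 0.3037 kg.

m_melted ≈ 0.304 kg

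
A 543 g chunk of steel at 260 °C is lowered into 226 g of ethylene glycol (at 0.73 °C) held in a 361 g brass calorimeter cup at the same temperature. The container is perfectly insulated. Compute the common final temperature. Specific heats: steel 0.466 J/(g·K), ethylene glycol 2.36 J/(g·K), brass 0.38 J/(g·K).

T_f ≈ 71.8 °C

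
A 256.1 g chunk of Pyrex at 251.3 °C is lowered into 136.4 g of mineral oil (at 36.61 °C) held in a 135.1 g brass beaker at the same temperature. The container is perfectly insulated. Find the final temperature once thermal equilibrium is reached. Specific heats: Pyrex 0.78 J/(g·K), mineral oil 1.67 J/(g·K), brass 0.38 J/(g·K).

T_f ≈ 126.2 °C

With ΣQ=0 the equilibrium temperature is the m·c-weighted mean:
T_f = (199.76*251.3 + 227.79*36.61 + 51.34*36.61) / (199.76 + 227.79 + 51.34)
    = 60418 / 478.88 ≈ 126.16 °C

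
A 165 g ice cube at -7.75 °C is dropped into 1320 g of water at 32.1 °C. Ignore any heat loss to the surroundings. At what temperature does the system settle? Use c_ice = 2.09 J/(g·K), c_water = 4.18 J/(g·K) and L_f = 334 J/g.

T_f ≈ 19.2 °C

Energy balance with sensible and latent terms:
warm ice to 0 °C: 165×2.09×(0 − (-7.75)) = 2672.6
  latent heat to melt: 165×334 = 55110
  warm the meltwater: 689.7 T
  water: 5517.6(T − 32.1)
6207.3 T = 177115 − 57783 = 119332
T ≈ 19.22 °C. Since T > 0 °C, the all-ice-melts assumption holds.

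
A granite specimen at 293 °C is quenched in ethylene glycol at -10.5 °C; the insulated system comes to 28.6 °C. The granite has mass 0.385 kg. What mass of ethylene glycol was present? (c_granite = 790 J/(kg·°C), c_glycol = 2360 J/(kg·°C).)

m ≈ 0.871 kg

Heat lost by the granite = heat gained by the glycol:
0.385×790×(293 − 28.6) = m×2360×(28.6 − (-10.5))
92276 m = 80417  ⇒  m ≈ 0.8715 kg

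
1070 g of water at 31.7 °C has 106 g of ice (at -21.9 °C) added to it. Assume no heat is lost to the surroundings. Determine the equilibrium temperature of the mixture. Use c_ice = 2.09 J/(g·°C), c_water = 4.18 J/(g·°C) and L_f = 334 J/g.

T_f ≈ 20.7 °C

Heat gained plus heat lost sum to zero:
ice -21.9→0 °C: 106×2.09×21.9 = 4851.7
  fusion: m_ice L_f = 106×334 = 35404
  meltwater 0→T: 106×4.18×T = 443.08 T
  water: 4472.6(T − 31.7)
4915.7 T = 141781 − 40256 = 101526
T ≈ 20.65 °C — above 0 °C, consistent with complete melting.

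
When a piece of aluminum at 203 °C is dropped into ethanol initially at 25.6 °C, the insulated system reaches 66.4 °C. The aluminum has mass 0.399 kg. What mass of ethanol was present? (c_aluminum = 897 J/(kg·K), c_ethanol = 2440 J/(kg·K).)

m ≈ 0.491 kg

|Q_aluminum| = |Q_ethanol|:
0.399·897·(203 − 66.4) = m·2440·(66.4 − 25.6)
99552 m = 48890  ⇒  m ≈ 0.4911 kg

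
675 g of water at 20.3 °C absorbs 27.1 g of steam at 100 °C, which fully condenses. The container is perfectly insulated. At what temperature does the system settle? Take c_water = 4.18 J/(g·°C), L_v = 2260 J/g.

T_f ≈ 44.2 °C

Energy balance with sensible and latent terms:
steam→water at 100 °C releases m L_v = 27.1×2260 = 61246; condensate cools 100→T: 27.1×4.18×(T − 100) = 113.28(T − 100); original water: 2821.5(T − 20.3)
2934.8 T = 61246 + 11328 + 57276 = 129850
T ≈ 44.25 °C — below 100 °C, confirming all the steam condensed.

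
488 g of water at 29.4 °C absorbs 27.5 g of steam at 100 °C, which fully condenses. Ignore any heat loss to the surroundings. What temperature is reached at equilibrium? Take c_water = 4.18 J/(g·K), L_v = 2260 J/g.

Energy conservation, ΣQ = 0:
latent heat released on condensation: 27.5·2260 = 62150
  condensate cools 100→T: 27.5·4.18·(T − 100) = 114.95(T − 100)
  water warms: 488·4.18·(T − 29.4) = 2039.8(T − 29.4)
2154.8 T = 62150 + 11495 + 59971 = 133616
T ≈ 62.01 °C (< 100 °C, so full condensation is consistent).

T_f ≈ 62.0 °C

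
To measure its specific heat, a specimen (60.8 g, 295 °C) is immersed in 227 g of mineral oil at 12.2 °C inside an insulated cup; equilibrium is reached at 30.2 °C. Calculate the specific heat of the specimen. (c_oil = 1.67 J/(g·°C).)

c ≈ 0.424 J/(g·°C)

Let T be the final temperature. ΣQ_i = 0:
60.8×c×(30.2 − 295) + 227×1.67×(30.2 − 12.2) = 0
-16100 c = -6823.6
c = -6823.6/-16100 ≈ 0.4238 J/(g·°C)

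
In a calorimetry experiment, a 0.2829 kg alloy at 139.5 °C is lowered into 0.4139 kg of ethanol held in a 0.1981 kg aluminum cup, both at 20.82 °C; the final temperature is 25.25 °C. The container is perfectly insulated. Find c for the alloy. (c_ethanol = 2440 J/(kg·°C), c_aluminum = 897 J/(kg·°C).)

c ≈ 163 J/(kg·°C)

Energy conservation, ΣQ = 0:
0.2829·c·(25.25 − 139.5) + 0.4139·2440·(25.25 − 20.82) + 0.1981·897·(25.25 − 20.82) = 0
-32.32 c = -5261.1
c = -5261.1/-32.32 ≈ 162.8 J/(kg·°C)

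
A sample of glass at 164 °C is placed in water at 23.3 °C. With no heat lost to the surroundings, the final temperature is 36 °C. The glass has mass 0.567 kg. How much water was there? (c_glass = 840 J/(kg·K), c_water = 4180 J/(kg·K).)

Energy conservation, ΣQ = 0:
0.567×840×(36 − 164) + m×4180×(36 − 23.3) = 0
53086 m = 60964
m = 60964/53086 ≈ 1.148 kg

m ≈ 1.15 kg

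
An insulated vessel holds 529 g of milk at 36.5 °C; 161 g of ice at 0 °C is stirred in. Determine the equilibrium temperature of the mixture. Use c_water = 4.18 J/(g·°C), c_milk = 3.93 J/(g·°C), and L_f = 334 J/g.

T_f ≈ 8.0 °C

Sum of m c ΔT and latent-heat terms is zero:
fusion: m_ice L_f = 161·334 = 53774
  meltwater 0→T: 161·4.18·T = 672.98 T
  milk cools: 529·3.93·(T − 36.5) = 2079(T − 36.5)
2752 T = 75882 − 53774 = 22108
T ≈ 8.03 °C. Since T > 0 °C, the all-ice-melts assumption holds.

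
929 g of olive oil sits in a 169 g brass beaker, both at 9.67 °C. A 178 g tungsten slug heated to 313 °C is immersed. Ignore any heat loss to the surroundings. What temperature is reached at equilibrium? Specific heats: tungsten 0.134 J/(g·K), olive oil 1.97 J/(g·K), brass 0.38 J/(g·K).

T_f ≈ 13.4 °C

Taking heat into each body as positive, Σ m c ΔT = 0:
178·0.134·(T − 313) + 929·1.97·(T − 9.67) + 169·0.38·(T − 9.67) = 0
23.85(T − 313) + 1830.1(T − 9.67) + 64.22(T − 9.67) = 0
(23.85 + 1830.1 + 64.22) T = 23.85·313 + 1830.1·9.67 + 64.22·9.67
T = 25784/1918.2 ≈ 13.44 °C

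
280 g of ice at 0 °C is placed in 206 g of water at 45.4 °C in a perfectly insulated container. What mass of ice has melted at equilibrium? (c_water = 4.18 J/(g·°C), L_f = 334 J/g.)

m_melted ≈ 117 g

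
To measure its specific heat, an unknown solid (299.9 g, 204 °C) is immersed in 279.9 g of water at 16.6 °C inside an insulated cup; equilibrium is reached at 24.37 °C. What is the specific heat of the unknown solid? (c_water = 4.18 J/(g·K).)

c ≈ 0.169 J/(g·K)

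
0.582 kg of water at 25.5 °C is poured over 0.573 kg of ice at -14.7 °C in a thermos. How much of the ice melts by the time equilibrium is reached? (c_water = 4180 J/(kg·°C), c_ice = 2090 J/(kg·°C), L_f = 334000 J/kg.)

Cooling the water to 0 °C releases 0.582·4180·25.5 = 62035 J.
Of that, 0.573·2090·14.7 = 17604 J goes to bring the ice to 0 °C, leaving 44431 J.
To melt every bit of ice: 0.573·334000 = 191382 J.
44431 J < 191382 J, so only part of the ice melts and the system sits at 0 °C.
Mass melted = 44431/334000 ≈ 0.133 kg.

m_melted ≈ 0.133 kg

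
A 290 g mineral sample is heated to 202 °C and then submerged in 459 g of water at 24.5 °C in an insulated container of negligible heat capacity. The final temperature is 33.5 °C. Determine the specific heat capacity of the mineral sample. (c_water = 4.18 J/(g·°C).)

Heat lost by the mineral sample = heat gained by the water:
290·c·(202 − 33.5) = 459·4.18·(33.5 − 24.5)
48865 c = 17268  ⇒  c ≈ 0.3534 J/(g·°C)

c ≈ 0.353 J/(g·°C)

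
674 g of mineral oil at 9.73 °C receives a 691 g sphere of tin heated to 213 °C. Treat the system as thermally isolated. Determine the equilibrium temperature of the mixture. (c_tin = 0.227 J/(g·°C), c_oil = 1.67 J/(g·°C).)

Energy conservation, ΣQ = 0:
691×0.227×(T − 213) + 674×1.67×(T − 9.73) = 0
(156.86 + 1125.6) T = 156.86×213 + 1125.6×9.73
T = 44362/1282.4 ≈ 34.59 °C

T_f ≈ 34.6 °C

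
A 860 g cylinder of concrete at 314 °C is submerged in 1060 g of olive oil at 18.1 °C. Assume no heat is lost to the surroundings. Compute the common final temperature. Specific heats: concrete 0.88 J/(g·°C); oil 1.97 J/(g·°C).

T_f ≈ 96.8 °C

Conservation of energy gives ΣQ = 0:
860·0.88·(T − 314) + 1060·1.97·(T − 18.1) = 0
756.8(T − 314) + 2088.2(T − 18.1) = 0
2845 T = 275432
T = 275432 / 2845 = 96.8 °C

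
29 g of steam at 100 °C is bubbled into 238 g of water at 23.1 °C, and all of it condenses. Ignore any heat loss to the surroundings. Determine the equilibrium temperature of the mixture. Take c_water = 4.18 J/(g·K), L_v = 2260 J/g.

Let T be the final temperature. ΣQ_i = 0:
latent heat released on condensation: 29×2260 = 65540; condensed water 100 °C→T: 121.22(T − 100); water warms: 238×4.18×(T − 23.1) = 994.84(T − 23.1)
1116.1 T = 65540 + 12122 + 22981 = 100643
T ≈ 90.18 °C (< 100 °C, so full condensation is consistent).

T_f ≈ 90.2 °C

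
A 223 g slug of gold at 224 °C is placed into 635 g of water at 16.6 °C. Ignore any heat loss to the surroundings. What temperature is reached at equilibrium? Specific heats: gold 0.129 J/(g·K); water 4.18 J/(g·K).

Net heat exchanged in the isolated system is zero:
223·0.129·(T − 224) + 635·4.18·(T − 16.6) = 0
(28.77 + 2654.3) T = 28.77·224 + 2654.3·16.6
T = 50505 / 2683.1 = 18.8 °C

T_f ≈ 18.8 °C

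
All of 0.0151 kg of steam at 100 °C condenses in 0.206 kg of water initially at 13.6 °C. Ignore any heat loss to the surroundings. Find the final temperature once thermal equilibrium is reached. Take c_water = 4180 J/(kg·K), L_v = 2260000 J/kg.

T_f ≈ 56.4 °C

Energy balance with sensible and latent terms:
latent heat released on condensation: 0.0151·2260000 = 34126; condensate cools 100→T: 0.0151·4180·(T − 100) = 63.12(T − 100); original water: 861.08(T − 13.6)
924.2 T = 34126 + 6311.8 + 11711 = 52148
T ≈ 56.43 °C — below 100 °C, confirming all the steam condensed.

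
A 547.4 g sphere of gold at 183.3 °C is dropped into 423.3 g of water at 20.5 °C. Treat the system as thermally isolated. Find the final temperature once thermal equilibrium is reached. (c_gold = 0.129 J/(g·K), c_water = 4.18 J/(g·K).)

T_f ≈ 26.7 °C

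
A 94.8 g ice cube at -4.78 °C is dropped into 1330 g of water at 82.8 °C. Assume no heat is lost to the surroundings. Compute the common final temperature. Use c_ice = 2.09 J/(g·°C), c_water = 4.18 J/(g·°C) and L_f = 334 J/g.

Taking heat into each body as positive, Σ m c ΔT = 0:
ice -4.78→0 °C: 94.8×2.09×4.78 = 947.07; fusion: m_ice L_f = 94.8×334 = 31663; meltwater 0→T: 94.8×4.18×T = 396.26 T; water cools: 1330×4.18×(T − 82.8) = 5559.4(T − 82.8)
5955.7 T = 460318 − 32610 = 427708
T ≈ 71.82 °C — above 0 °C, consistent with complete melting.

T_f ≈ 71.8 °C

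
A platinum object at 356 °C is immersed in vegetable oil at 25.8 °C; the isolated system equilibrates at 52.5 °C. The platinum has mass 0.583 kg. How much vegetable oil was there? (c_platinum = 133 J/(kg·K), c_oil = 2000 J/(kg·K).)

m ≈ 0.441 kg

Heat gained plus heat lost sum to zero:
0.583·133·(52.5 − 356) + m·2000·(52.5 − 25.8) = 0
53400 m = 23533
m = 23533/53400 ≈ 0.4407 kg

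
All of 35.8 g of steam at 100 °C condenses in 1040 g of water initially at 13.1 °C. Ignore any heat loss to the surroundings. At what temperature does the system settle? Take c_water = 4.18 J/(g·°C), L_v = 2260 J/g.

T_f ≈ 34.0 °C

Net heat exchanged in the isolated system is zero:
condense steam: −35.8·2260 = −80908; condensate cools 100→T: 35.8·4.18·(T − 100) = 149.64(T − 100); original water: 4347.2(T − 13.1)
4496.8 T = 80908 + 14964 + 56948 = 152821
T ≈ 33.98 °C — below 100 °C, confirming all the steam condensed.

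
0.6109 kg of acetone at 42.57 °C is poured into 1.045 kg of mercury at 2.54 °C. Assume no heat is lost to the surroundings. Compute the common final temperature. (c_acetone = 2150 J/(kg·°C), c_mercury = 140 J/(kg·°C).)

Heat gained plus heat lost sum to zero:
0.6109*2150*(T − 42.57) + 1.045*140*(T − 2.54) = 0
(1313.4 + 146.3) T = 1313.4*42.57 + 146.3*2.54
T = 56285 / 1459.7 = 38.6 °C

T_f ≈ 38.6 °C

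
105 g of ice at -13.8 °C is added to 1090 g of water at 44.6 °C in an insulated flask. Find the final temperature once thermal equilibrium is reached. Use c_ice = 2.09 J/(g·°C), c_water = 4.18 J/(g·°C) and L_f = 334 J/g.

Sum of m c ΔT and latent-heat terms is zero:
warm ice to 0 °C: 105·2.09·(0 − (-13.8)) = 3028.4; latent heat to melt: 105·334 = 35070; warm the meltwater: 438.9 T; water: 4556.2(T − 44.6)
4995.1 T = 203207 − 38098 = 165108
T ≈ 33.05 °C. Since T > 0 °C, the all-ice-melts assumption holds.

T_f ≈ 33.1 °C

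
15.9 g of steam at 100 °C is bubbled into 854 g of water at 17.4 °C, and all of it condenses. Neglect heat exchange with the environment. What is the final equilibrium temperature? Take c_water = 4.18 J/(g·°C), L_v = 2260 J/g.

Let T be the final temperature. ΣQ_i = 0:
latent heat released on condensation: 15.9×2260 = 35934
  condensate cools 100→T: 15.9×4.18×(T − 100) = 66.46(T − 100)
  water warms: 854×4.18×(T − 17.4) = 3569.7(T − 17.4)
3636.2 T = 35934 + 6646.2 + 62113 = 104693
T ≈ 28.79 °C — below 100 °C, confirming all the steam condensed.

T_f ≈ 28.8 °C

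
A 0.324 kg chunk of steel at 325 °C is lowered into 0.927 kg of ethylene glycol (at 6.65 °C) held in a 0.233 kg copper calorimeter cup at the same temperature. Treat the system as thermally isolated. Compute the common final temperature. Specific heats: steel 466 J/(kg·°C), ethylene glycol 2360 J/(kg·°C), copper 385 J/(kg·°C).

Energy conservation, ΣQ = 0:
0.324×466×(T − 325) + 0.927×2360×(T − 6.65) + 0.233×385×(T − 6.65) = 0
150.98(T − 325) + 2187.7(T − 6.65) + 89.7(T − 6.65) = 0
2428.4 T = 64215
T ≈ 26.44 °C

T_f ≈ 26.4 °C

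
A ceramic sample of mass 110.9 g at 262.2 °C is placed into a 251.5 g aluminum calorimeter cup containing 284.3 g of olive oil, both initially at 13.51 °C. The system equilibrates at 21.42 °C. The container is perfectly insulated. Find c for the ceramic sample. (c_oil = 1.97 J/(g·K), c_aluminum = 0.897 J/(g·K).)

Conservation of energy gives ΣQ = 0:
110.9·c·(21.42 − 262.2) + 284.3·1.97·(21.42 − 13.51) + 251.5·0.897·(21.42 − 13.51) = 0
-26703 c = -6214.6
c = -6214.6/-26703 ≈ 0.2327 J/(g·K)

c ≈ 0.233 J/(g·K)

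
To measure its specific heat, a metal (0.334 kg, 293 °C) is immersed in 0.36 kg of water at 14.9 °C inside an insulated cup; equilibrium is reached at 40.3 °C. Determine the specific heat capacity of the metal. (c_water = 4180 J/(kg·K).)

c ≈ 453 J/(kg·K)

m_s c (T_s − T_f) = m_water c_water (T_f − T_0):
0.334×c×(293 − 40.3) = 0.36×4180×(40.3 − 14.9)
84.4 c = 38222  ⇒  c ≈ 452.9 J/(kg·K)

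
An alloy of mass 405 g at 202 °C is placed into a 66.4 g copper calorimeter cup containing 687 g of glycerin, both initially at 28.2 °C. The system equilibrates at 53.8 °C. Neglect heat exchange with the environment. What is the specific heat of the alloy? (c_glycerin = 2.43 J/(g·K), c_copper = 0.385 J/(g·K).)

Setting the total heat transfer to zero:
405·c·(53.8 − 202) + 687·2.43·(53.8 − 28.2) + 66.4·0.385·(53.8 − 28.2) = 0
-60021 c = -43391
c = -43391/-60021 ≈ 0.7229 J/(g·K)

c ≈ 0.723 J/(g·K)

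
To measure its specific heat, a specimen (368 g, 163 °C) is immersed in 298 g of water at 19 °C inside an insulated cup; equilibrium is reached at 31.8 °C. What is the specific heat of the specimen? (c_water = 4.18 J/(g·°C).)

Taking heat into each body as positive, Σ m c ΔT = 0:
368·c·(31.8 − 163) + 298·4.18·(31.8 − 19) = 0
-48282 c = -15944
c = -15944/-48282 ≈ 0.3302 J/(g·°C)

c ≈ 0.33 J/(g·°C)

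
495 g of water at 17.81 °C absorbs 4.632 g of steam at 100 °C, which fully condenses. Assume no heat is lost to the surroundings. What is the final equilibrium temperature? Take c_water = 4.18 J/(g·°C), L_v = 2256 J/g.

Energy balance with sensible and latent terms:
condense steam: −4.632·2256 = −10450; condensate cools 100→T: 4.632·4.18·(T − 100) = 19.36(T − 100); original water: 2069.1(T − 17.81)
2088.5 T = 10450 + 1936.2 + 36851 = 49237
T ≈ 23.58 °C — below 100 °C, confirming all the steam condensed.

T_f ≈ 23.6 °C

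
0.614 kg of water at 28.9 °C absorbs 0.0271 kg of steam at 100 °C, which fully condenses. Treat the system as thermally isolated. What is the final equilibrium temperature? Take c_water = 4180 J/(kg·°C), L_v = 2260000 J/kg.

Conservation of energy gives ΣQ = 0:
steam→water at 100 °C releases m L_v = 0.0271×2260000 = 61246
  condensed water 100 °C→T: 113.28(T − 100)
  water warms: 0.614×4180×(T − 28.9) = 2566.5(T − 28.9)
2679.8 T = 61246 + 11328 + 74172 = 146746
T ≈ 54.76 °C — below 100 °C, confirming all the steam condensed.

T_f ≈ 54.8 °C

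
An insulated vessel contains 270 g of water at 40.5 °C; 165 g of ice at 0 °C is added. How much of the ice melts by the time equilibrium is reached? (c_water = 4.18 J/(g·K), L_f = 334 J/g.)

Water can give up m c ΔT = 270·4.18·40.5 = 45708 J before reaching 0 °C.
Melting all 165 g of ice would need 165·334 = 55110 J.
Since 45708 < 55110 J, not all the ice melts; equilibrium is at 0 °C.
m_melt = 45708 / L_f = 136.9 g.

m_melted ≈ 137 g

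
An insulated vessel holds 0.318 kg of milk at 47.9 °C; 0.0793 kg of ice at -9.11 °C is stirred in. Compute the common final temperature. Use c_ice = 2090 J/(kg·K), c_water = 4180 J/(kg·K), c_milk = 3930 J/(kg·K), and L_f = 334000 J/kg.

Taking heat into each body as positive, Σ m c ΔT = 0:
warm ice to 0 °C: 0.0793×2090×(0 − (-9.11)) = 1509.9
  latent heat to melt: 0.0793×334000 = 26486
  meltwater 0→T: 0.0793×4180×T = 331.47 T
  milk cools: 0.318×3930×(T − 47.9) = 1249.7(T − 47.9)
1581.2 T = 59863 − 27996 = 31866
T ≈ 20.15 °C. Since T > 0 °C, the all-ice-melts assumption holds.

T_f ≈ 20.2 °C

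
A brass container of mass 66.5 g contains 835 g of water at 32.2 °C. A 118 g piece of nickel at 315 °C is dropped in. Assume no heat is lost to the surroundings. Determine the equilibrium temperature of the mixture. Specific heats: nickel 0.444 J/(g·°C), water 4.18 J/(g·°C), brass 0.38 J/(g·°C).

T_f is the heat-capacity-weighted average of the initial temperatures:
T_f = (52.39·315 + 3490.3·32.2 + 25.27·32.2) / (52.39 + 3490.3 + 25.27)
    = 129705 / 3568 ≈ 36.35 °C

T_f ≈ 36.4 °C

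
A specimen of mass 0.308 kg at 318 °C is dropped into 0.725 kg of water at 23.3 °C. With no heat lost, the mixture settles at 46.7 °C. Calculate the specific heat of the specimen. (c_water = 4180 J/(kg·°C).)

c ≈ 849 J/(kg·°C)

m_s c (T_s − T_f) = m_water c_water (T_f − T_0):
0.308·c·(318 − 46.7) = 0.725·4180·(46.7 − 23.3)
83.56 c = 70914  ⇒  c ≈ 848.7 J/(kg·°C)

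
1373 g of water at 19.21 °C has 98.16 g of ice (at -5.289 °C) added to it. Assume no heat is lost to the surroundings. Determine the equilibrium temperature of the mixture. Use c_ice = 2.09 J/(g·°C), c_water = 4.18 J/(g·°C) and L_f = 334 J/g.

T_f ≈ 12.4 °C

Sum of m c ΔT and latent-heat terms is zero:
ice -5.289→0 °C: 98.16×2.09×5.289 = 1085.1; melt ice: 98.16×334 = 32785; warm the meltwater: 410.31 T; water: 5739.1(T − 19.21)
6149.4 T = 110249 − 33871 = 76378
T ≈ 12.42 °C. Since T > 0 °C, the all-ice-melts assumption holds.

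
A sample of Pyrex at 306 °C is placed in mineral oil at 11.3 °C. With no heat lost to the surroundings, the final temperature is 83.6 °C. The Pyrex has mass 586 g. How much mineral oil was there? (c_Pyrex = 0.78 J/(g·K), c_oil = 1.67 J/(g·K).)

|Q_Pyrex| = |Q_oil|:
586·0.78·(306 − 83.6) = m·1.67·(83.6 − 11.3)
120.74 m = 101655  ⇒  m ≈ 841.9 g

m ≈ 842 g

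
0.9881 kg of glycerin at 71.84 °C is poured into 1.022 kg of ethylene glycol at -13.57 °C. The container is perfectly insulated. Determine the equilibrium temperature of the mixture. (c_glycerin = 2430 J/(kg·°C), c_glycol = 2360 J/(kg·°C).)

T_f ≈ 29.0 °C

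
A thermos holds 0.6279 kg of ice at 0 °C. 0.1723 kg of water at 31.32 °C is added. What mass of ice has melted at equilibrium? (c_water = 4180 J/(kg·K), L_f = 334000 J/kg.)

m_melted ≈ 0.0675 kg

Cooling the water to 0 °C releases 0.1723×4180×31.32 = 22557 J.
To melt every bit of ice: 0.6279×334000 = 209719 J.
That's not enough to melt it all — equilibrium is at 0 °C with ice remaining.
Mass melted = 22557/334000 ≈ 0.06754 kg.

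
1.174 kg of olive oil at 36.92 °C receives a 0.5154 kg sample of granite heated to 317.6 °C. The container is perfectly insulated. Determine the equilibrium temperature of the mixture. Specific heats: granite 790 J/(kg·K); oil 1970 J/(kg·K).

T_f ≈ 78.9 °C

Setting the total heat transfer to zero:
0.5154×790×(T − 317.6) + 1.174×1970×(T − 36.92) = 0
407.17(T − 317.6) + 2312.8(T − 36.92) = 0
(407.17 + 2312.8) T = 407.17×317.6 + 2312.8×36.92
T ≈ 78.94 °C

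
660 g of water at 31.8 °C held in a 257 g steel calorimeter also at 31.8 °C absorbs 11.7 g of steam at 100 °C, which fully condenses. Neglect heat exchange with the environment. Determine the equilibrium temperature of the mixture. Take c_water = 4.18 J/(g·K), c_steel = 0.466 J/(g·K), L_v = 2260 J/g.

T_f ≈ 42.0 °C

Energy balance with sensible and latent terms:
latent heat released on condensation: 11.7·2260 = 26442
  condensate cools 100→T: 11.7·4.18·(T − 100) = 48.91(T − 100)
  original water: 2758.8(T − 31.8)
  cup: 119.76(T − 31.8)
2927.5 T = 26442 + 4890.6 + 91538 = 122871
T ≈ 41.97 °C — below 100 °C, confirming all the steam condensed.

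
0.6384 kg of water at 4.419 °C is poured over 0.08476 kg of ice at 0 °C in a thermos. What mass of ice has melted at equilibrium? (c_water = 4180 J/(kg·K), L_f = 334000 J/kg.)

m_melted ≈ 0.0353 kg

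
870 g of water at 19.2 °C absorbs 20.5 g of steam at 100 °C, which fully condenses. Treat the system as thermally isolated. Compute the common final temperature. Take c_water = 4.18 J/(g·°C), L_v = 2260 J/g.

T_f ≈ 33.5 °C

Sum of m c ΔT and latent-heat terms is zero:
latent heat released on condensation: 20.5×2260 = 46330
  condensate cools 100→T: 20.5×4.18×(T − 100) = 85.69(T − 100)
  water warms: 870×4.18×(T − 19.2) = 3636.6(T − 19.2)
3722.3 T = 46330 + 8569 + 69823 = 124722
T ≈ 33.51 °C — below 100 °C, confirming all the steam condensed.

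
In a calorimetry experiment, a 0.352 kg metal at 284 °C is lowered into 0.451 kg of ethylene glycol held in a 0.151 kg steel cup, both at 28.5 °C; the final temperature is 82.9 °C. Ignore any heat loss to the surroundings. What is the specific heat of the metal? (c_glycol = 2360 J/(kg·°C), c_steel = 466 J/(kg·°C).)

c ≈ 872 J/(kg·°C)

Let T be the final temperature. ΣQ_i = 0:
0.352·c·(82.9 − 284) + 0.451·2360·(82.9 − 28.5) + 0.151·466·(82.9 − 28.5) = 0
-70.79 c = -61729
c = -61729/-70.79 ≈ 872 J/(kg·°C)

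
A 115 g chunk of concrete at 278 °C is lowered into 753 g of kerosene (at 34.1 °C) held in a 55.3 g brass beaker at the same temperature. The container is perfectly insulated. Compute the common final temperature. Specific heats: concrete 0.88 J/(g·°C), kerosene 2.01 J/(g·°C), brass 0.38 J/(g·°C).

Taking heat into each body as positive, Σ m c ΔT = 0:
115*0.88*(T − 278) + 753*2.01*(T − 34.1) + 55.3*0.38*(T − 34.1) = 0
101.2(T − 278) + 1513.5(T − 34.1) + 21.01(T − 34.1) = 0
1635.7 T = 80462
T = 80462/1635.7 ≈ 49.19 °C

T_f ≈ 49.2 °C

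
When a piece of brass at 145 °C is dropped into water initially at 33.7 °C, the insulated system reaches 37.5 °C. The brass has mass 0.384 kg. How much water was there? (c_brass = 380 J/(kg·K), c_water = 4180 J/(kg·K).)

Heat lost by the brass = heat gained by the water:
0.384×380×(145 − 37.5) = m×4180×(37.5 − 33.7)
15884 m = 15686  ⇒  m ≈ 0.9876 kg

m ≈ 0.988 kg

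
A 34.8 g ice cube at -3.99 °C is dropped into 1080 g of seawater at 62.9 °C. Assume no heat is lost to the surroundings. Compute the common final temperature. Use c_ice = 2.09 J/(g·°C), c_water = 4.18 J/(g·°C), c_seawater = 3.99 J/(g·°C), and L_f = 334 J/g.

Net heat exchanged in the isolated system is zero:
ice -3.99→0 °C: 34.8·2.09·3.99 = 290.2
  latent heat to melt: 34.8·334 = 11623
  warm the meltwater: 145.46 T
  seawater: 4309.2(T − 62.9)
4454.7 T = 271049 − 11913 = 259135
T ≈ 58.17 °C — above 0 °C, consistent with complete melting.

T_f ≈ 58.2 °C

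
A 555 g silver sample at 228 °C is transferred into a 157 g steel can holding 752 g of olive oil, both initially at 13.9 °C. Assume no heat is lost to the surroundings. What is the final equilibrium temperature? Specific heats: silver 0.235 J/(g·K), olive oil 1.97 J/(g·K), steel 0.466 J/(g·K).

T_f ≈ 30.5 °C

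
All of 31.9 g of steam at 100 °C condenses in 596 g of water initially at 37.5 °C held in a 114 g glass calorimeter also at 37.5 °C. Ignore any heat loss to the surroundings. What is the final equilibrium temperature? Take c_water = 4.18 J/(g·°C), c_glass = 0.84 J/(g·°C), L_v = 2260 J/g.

Energy balance with sensible and latent terms:
condense steam: −31.9×2260 = −72094
  condensed water 100 °C→T: 133.34(T − 100)
  original water: 2491.3(T − 37.5)
  cup: 95.76(T − 37.5)
2720.4 T = 72094 + 13334 + 97014 = 182442
T ≈ 67.06 °C (< 100 °C, so full condensation is consistent).

T_f ≈ 67.1 °C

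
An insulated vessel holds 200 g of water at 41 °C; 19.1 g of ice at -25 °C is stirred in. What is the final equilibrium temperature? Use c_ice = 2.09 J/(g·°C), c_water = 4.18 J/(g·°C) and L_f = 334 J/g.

T_f ≈ 29.4 °C

Taking heat into each body as positive, Σ m c ΔT = 0:
ice -25→0 °C: 19.1×2.09×25 = 997.97
  fusion: m_ice L_f = 19.1×334 = 6379.4
  warm the meltwater: 79.84 T
  water: 836(T − 41)
915.84 T = 34276 − 7377.4 = 26899
T ≈ 29.37 °C. Since T > 0 °C, the all-ice-melts assumption holds.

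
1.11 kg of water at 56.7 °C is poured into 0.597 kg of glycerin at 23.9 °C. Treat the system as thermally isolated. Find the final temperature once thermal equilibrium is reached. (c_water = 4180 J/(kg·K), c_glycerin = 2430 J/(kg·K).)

Set heat shed by the hot body equal to heat absorbed by the cold body:
1.11×4180×(56.7 − T) = 0.597×2430×(T − 23.9)
4639.8(56.7 − T) = 1450.7(T − 23.9)
6090.5 T = 297749  ⇒  T ≈ 48.89 °C

T_f ≈ 48.9 °C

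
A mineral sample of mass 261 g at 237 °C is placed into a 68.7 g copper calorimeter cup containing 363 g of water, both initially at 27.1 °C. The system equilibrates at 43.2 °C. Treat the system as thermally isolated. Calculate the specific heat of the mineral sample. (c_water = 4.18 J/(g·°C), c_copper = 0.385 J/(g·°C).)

c ≈ 0.491 J/(g·°C)

Let T be the final temperature. ΣQ_i = 0:
261×c×(43.2 − 237) + 363×4.18×(43.2 − 27.1) + 68.7×0.385×(43.2 − 27.1) = 0
-50582 c = -24855
c = -24855/-50582 ≈ 0.4914 J/(g·°C)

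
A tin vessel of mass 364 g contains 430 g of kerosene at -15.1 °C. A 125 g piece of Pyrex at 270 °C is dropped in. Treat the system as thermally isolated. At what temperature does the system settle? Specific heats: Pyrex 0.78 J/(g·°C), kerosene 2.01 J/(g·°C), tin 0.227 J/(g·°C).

T_f ≈ 11.5 °C

Taking heat into each body as positive, Σ m c ΔT = 0:
125×0.78×(T − 270) + 430×2.01×(T − (-15.1)) + 364×0.227×(T − (-15.1)) = 0
97.5(T − 270) + 864.3(T − (-15.1)) + 82.63(T − (-15.1)) = 0
(97.5 + 864.3 + 82.63) T = 97.5×270 + 864.3×(-15.1) + 82.63×(-15.1)
T ≈ 11.51 °C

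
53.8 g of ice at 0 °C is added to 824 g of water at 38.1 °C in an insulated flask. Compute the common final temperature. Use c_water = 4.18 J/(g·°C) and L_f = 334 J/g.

T_f ≈ 30.9 °C

Energy conservation, ΣQ = 0:
melt ice: 53.8×334 = 17969; meltwater 0→T: 53.8×4.18×T = 224.88 T; water cools: 824×4.18×(T − 38.1) = 3444.3(T − 38.1)
3669.2 T = 131229 − 17969 = 113259
T ≈ 30.87 °C. Since T > 0 °C, the all-ice-melts assumption holds.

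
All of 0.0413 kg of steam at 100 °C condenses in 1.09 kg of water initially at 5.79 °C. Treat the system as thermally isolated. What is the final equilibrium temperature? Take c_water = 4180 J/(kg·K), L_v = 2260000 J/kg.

T_f ≈ 29.0 °C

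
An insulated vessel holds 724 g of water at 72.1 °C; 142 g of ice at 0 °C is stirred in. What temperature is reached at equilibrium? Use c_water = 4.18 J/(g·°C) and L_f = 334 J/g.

T_f ≈ 47.2 °C

Setting the total heat transfer to zero:
melt ice: 142×334 = 47428; warm the meltwater: 593.56 T; water cools: 724×4.18×(T − 72.1) = 3026.3(T − 72.1)
3619.9 T = 218198 − 47428 = 170770
T ≈ 47.18 °C — above 0 °C, consistent with complete melting.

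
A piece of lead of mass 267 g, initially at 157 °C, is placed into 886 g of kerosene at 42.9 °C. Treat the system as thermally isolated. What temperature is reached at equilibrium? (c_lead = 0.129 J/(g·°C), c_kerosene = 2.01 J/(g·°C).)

T_f ≈ 45.1 °C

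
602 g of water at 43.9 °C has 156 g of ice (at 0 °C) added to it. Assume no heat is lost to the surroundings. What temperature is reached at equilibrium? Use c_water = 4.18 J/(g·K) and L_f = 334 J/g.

T_f ≈ 18.4 °C

Heat gained plus heat lost sum to zero:
latent heat to melt: 156×334 = 52104
  warm the meltwater: 652.08 T
  water: 2516.4(T − 43.9)
3168.4 T = 110468 − 52104 = 58364
T ≈ 18.42 °C — above 0 °C, consistent with complete melting.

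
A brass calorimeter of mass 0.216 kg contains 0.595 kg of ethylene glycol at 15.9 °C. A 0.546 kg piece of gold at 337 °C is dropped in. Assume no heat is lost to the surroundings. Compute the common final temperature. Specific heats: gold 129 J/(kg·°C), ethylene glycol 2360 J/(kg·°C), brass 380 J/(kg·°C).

T_f ≈ 30.4 °C

T_f is the heat-capacity-weighted average of the initial temperatures:
T_f = (70.43×337 + 1404.2×15.9 + 82.08×15.9) / (70.43 + 1404.2 + 82.08)
    = 47368 / 1556.7 ≈ 30.43 °C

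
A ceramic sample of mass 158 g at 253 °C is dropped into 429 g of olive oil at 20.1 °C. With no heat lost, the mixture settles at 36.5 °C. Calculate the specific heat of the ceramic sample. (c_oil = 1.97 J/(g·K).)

c ≈ 0.405 J/(g·K)

Heat lost by the ceramic sample = heat gained by the oil:
158×c×(253 − 36.5) = 429×1.97×(36.5 − 20.1)
34207 c = 13860  ⇒  c ≈ 0.4052 J/(g·K)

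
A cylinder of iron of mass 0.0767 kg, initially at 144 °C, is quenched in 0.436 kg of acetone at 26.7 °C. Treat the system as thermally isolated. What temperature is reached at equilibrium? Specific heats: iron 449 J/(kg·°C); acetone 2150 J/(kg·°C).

Taking heat into each body as positive, Σ m c ΔT = 0:
0.0767*449*(T − 144) + 0.436*2150*(T − 26.7) = 0
971.84 T = 29988
T = 29988/971.84 ≈ 30.86 °C

T_f ≈ 30.9 °C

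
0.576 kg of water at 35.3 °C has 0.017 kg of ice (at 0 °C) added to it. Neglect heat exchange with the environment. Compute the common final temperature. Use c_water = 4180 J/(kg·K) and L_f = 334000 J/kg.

Setting the total heat transfer to zero:
melt ice: 0.017·334000 = 5678; warm the meltwater: 71.06 T; water: 2407.7(T − 35.3)
2478.7 T = 84991 − 5678 = 79313
T ≈ 32.00 °C. Since T > 0 °C, the all-ice-melts assumption holds.

T_f ≈ 32.0 °C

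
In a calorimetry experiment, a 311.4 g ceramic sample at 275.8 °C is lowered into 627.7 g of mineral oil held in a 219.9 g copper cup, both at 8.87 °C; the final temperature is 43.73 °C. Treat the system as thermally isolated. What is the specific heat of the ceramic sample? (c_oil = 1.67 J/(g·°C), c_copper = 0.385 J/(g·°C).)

c ≈ 0.546 J/(g·°C)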